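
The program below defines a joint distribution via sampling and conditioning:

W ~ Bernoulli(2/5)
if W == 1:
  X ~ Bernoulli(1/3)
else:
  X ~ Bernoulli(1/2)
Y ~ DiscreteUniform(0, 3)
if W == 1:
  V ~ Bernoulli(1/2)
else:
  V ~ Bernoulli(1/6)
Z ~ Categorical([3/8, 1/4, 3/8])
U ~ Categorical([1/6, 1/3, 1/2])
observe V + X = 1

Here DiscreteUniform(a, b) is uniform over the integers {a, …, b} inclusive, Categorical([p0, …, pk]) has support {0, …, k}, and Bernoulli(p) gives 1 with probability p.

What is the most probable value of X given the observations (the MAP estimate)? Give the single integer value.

Enumerate traces; 144 have nonzero weight after conditioning:
  (W=0, X=0, Y=0, V=1, Z=0, U=0) weight 1/1280
  (W=0, X=0, Y=0, V=1, Z=0, U=1) weight 1/640
  (W=0, X=0, Y=0, V=1, Z=0, U=2) weight 3/1280
  (W=0, X=0, Y=0, V=1, Z=1, U=0) weight 1/1920
  (W=0, X=0, Y=0, V=1, Z=1, U=1) weight 1/960
  (W=0, X=0, Y=0, V=1, Z=1, U=2) weight 1/640
  (W=0, X=0, Y=0, V=1, Z=2, U=0) weight 1/1280
  (W=0, X=0, Y=0, V=1, Z=2, U=1) weight 1/640
  (W=0, X=1, Y=0, V=0, Z=0, U=0) weight 1/256
  … 135 more
Group by X:
  weight(X=0) = 11/60
  weight(X=1) = 19/60
Total weight = 11/60 + 19/60 = 1/2
P(X=0 | obs) = 11/60 / 1/2 = 11/30
P(X=1 | obs) = 19/60 / 1/2 = 19/30
argmax = 1

argmax_v P(X = v | obs) = 1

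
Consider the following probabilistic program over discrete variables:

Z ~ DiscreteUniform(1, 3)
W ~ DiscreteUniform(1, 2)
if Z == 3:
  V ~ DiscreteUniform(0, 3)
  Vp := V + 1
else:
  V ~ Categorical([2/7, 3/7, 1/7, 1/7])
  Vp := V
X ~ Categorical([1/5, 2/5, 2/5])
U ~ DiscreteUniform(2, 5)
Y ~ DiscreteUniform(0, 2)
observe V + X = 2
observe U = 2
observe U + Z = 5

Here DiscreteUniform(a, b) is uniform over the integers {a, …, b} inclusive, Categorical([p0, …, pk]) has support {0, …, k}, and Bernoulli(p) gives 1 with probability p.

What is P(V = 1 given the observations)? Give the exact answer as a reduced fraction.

Enumerate traces; 18 have nonzero weight after conditioning:
  (Z=3, W=1, V=0, X=2, U=2, Y=0) weight 1/720
  (Z=3, W=1, V=0, X=2, U=2, Y=1) weight 1/720
  (Z=3, W=1, V=0, X=2, U=2, Y=2) weight 1/720
  (Z=3, W=1, V=1, X=1, U=2, Y=0) weight 1/720
  (Z=3, W=1, V=1, X=1, U=2, Y=1) weight 1/720
  (Z=3, W=1, V=1, X=1, U=2, Y=2) weight 1/720
  (Z=3, W=1, V=2, X=0, U=2, Y=0) weight 1/1440
  (Z=3, W=1, V=2, X=0, U=2, Y=1) weight 1/1440
  … 10 more
Group by V:
  weight(V=0) = 1/120
  weight(V=1) = 1/120
  weight(V=2) = 1/240
Total weight = 1/120 + 1/120 + 1/240 = 1/48
P(V=0 | obs) = 1/120 / 1/48 = 2/5
P(V=1 | obs) = 1/120 / 1/48 = 2/5
P(V=2 | obs) = 1/240 / 1/48 = 1/5

P(V = 1 | obs) = 2/5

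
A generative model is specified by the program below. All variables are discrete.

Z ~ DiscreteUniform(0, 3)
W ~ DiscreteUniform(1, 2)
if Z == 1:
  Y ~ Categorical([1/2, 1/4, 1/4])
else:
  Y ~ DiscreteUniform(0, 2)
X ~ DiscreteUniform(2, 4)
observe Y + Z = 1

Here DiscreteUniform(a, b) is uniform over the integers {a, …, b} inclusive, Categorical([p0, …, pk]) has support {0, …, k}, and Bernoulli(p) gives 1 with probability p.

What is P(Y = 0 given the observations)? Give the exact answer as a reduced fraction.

Enumerate traces; 12 have nonzero weight after conditioning:
  (Z=0, W=1, Y=1, X=2) weight 1/72
  (Z=0, W=1, Y=1, X=3) weight 1/72
  (Z=0, W=1, Y=1, X=4) weight 1/72
  (Z=0, W=2, Y=1, X=2) weight 1/72
  (Z=0, W=2, Y=1, X=3) weight 1/72
  (Z=0, W=2, Y=1, X=4) weight 1/72
  (Z=1, W=1, Y=0, X=2) weight 1/48
  (Z=1, W=1, Y=0, X=3) weight 1/48
  … 4 more
Group by Y:
  weight(Y=0) = 1/8
  weight(Y=1) = 1/12
Total weight = 1/8 + 1/12 = 5/24
P(Y=0 | obs) = 1/8 / 5/24 = 3/5
P(Y=1 | obs) = 1/12 / 5/24 = 2/5

P(Y = 0 | obs) = 3/5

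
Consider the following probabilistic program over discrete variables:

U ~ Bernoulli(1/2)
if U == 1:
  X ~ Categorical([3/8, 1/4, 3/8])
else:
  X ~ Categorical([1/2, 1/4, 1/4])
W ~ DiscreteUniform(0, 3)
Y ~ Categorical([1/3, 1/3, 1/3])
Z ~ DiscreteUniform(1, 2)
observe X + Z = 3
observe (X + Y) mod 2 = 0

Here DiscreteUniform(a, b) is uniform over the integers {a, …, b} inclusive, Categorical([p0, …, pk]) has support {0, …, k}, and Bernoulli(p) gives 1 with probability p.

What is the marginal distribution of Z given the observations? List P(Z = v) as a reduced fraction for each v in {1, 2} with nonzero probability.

P(Z=1) = 5/7, P(Z=2) = 2/7

Enumerate traces; 24 have nonzero weight after conditioning:
  (U=0, X=1, W=0, Y=1, Z=2) weight 1/192
  (U=0, X=1, W=1, Y=1, Z=2) weight 1/192
  (U=0, X=1, W=2, Y=1, Z=2) weight 1/192
  (U=0, X=1, W=3, Y=1, Z=2) weight 1/192
  (U=0, X=2, W=0, Y=0, Z=1) weight 1/192
  (U=0, X=2, W=0, Y=2, Z=1) weight 1/192
  (U=0, X=2, W=1, Y=0, Z=1) weight 1/192
  (U=0, X=2, W=1, Y=2, Z=1) weight 1/192
  … 16 more
Group by Z:
  weight(Z=1) = 5/48
  weight(Z=2) = 1/24
Total weight = 5/48 + 1/24 = 7/48
P(Z=1 | obs) = 5/48 / 7/48 = 5/7
P(Z=2 | obs) = 1/24 / 7/48 = 2/7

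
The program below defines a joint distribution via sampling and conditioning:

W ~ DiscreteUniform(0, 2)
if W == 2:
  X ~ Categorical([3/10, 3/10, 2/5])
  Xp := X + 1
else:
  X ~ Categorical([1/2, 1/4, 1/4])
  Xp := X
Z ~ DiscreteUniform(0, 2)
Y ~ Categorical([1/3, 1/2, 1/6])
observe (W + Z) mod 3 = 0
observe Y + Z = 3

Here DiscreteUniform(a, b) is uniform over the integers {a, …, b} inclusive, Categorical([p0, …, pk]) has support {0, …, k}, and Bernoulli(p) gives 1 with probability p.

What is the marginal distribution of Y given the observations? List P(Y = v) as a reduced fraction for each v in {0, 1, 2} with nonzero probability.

P(Y=1) = 3/4, P(Y=2) = 1/4

Enumerate traces; 6 have nonzero weight after conditioning:
  (W=1, X=0, Z=2, Y=1) weight 1/36
  (W=1, X=1, Z=2, Y=1) weight 1/72
  (W=1, X=2, Z=2, Y=1) weight 1/72
  (W=2, X=0, Z=1, Y=2) weight 1/180
  (W=2, X=1, Z=1, Y=2) weight 1/180
  (W=2, X=2, Z=1, Y=2) weight 1/135
Group by Y:
  weight(Y=1) = 1/18
  weight(Y=2) = 1/54
Total weight = 1/18 + 1/54 = 2/27
P(Y=1 | obs) = 1/18 / 2/27 = 3/4
P(Y=2 | obs) = 1/54 / 2/27 = 1/4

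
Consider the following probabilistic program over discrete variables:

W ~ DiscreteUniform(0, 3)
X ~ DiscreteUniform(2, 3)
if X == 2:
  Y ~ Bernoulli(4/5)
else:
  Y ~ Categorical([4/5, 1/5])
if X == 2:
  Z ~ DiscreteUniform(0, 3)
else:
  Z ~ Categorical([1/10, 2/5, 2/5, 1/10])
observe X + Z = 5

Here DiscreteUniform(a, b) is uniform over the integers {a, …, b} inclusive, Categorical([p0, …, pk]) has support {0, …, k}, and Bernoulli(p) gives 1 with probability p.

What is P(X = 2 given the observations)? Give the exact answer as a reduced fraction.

P(X = 2 | obs) = 5/13

Enumerate traces; 16 have nonzero weight after conditioning:
  (W=0, X=2, Y=0, Z=3) weight 1/160
  (W=0, X=2, Y=1, Z=3) weight 1/40
  (W=0, X=3, Y=0, Z=2) weight 1/25
  (W=0, X=3, Y=1, Z=2) weight 1/100
  (W=1, X=2, Y=0, Z=3) weight 1/160
  (W=1, X=2, Y=1, Z=3) weight 1/40
  (W=1, X=3, Y=0, Z=2) weight 1/25
  (W=1, X=3, Y=1, Z=2) weight 1/100
  … 8 more
Group by X:
  weight(X=2) = 1/8
  weight(X=3) = 1/5
Total weight = 1/8 + 1/5 = 13/40
P(X=2 | obs) = 1/8 / 13/40 = 5/13
P(X=3 | obs) = 1/5 / 13/40 = 8/13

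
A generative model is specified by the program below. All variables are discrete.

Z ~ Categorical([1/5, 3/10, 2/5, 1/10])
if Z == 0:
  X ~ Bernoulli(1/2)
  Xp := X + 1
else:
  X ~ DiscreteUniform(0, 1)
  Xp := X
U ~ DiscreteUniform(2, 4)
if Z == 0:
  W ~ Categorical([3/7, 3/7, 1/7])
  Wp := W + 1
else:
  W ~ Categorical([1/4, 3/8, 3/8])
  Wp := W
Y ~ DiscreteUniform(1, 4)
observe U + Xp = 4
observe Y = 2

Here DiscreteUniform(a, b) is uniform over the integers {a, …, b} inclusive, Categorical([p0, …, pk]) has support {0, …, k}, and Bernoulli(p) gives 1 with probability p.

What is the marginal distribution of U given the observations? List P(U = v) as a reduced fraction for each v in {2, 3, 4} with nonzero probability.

Enumerate traces; 24 have nonzero weight after conditioning:
  (Z=0, X=0, U=3, W=0, Y=2) weight 1/280
  (Z=0, X=0, U=3, W=1, Y=2) weight 1/280
  (Z=0, X=0, U=3, W=2, Y=2) weight 1/840
  (Z=0, X=1, U=2, W=0, Y=2) weight 1/280
  (Z=0, X=1, U=2, W=1, Y=2) weight 1/280
  (Z=0, X=1, U=2, W=2, Y=2) weight 1/840
  (Z=1, X=0, U=4, W=0, Y=2) weight 1/320
  (Z=1, X=0, U=4, W=1, Y=2) weight 3/640
  … 16 more
Group by U:
  weight(U=2) = 1/120
  weight(U=3) = 1/24
  weight(U=4) = 1/30
Total weight = 1/120 + 1/24 + 1/30 = 1/12
P(U=2 | obs) = 1/120 / 1/12 = 1/10
P(U=3 | obs) = 1/24 / 1/12 = 1/2
P(U=4 | obs) = 1/30 / 1/12 = 2/5

P(U=2) = 1/10, P(U=3) = 1/2, P(U=4) = 2/5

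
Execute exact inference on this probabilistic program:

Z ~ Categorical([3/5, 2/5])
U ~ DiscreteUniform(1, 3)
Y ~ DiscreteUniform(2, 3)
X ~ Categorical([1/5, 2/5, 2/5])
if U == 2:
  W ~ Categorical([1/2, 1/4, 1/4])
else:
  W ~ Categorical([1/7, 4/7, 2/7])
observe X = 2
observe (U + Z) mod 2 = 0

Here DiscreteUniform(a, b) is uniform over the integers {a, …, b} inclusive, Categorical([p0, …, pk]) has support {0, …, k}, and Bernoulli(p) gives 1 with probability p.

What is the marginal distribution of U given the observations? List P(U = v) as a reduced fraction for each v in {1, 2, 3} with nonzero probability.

Enumerate traces; 18 have nonzero weight after conditioning:
  (Z=0, U=2, Y=2, X=2, W=0) weight 1/50
  (Z=0, U=2, Y=2, X=2, W=1) weight 1/100
  (Z=0, U=2, Y=2, X=2, W=2) weight 1/100
  (Z=0, U=2, Y=3, X=2, W=0) weight 1/50
  (Z=0, U=2, Y=3, X=2, W=1) weight 1/100
  (Z=0, U=2, Y=3, X=2, W=2) weight 1/100
  (Z=1, U=1, Y=2, X=2, W=0) weight 2/525
  (Z=1, U=1, Y=2, X=2, W=1) weight 8/525
  (Z=1, U=3, Y=2, X=2, W=0) weight 2/525
  … 9 more
Group by U:
  weight(U=1) = 4/75
  weight(U=2) = 2/25
  weight(U=3) = 4/75
Total weight = 4/75 + 2/25 + 4/75 = 14/75
P(U=1 | obs) = 4/75 / 14/75 = 2/7
P(U=2 | obs) = 2/25 / 14/75 = 3/7
P(U=3 | obs) = 4/75 / 14/75 = 2/7

P(U=1) = 2/7, P(U=2) = 3/7, P(U=3) = 2/7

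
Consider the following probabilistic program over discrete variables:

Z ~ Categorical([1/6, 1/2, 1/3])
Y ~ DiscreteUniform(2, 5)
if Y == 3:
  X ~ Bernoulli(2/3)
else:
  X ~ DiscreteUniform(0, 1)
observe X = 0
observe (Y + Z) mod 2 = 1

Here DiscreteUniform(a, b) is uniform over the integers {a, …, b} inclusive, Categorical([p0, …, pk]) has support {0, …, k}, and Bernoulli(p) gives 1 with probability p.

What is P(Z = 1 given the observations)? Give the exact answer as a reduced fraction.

P(Z = 1 | obs) = 6/11

Enumerate traces; 6 have nonzero weight after conditioning:
  (Z=0, Y=3, X=0) weight 1/72
  (Z=0, Y=5, X=0) weight 1/48
  (Z=1, Y=2, X=0) weight 1/16
  (Z=1, Y=4, X=0) weight 1/16
  (Z=2, Y=3, X=0) weight 1/36
  (Z=2, Y=5, X=0) weight 1/24
Group by Z:
  weight(Z=0) = 5/144
  weight(Z=1) = 1/8
  weight(Z=2) = 5/72
Total weight = 5/144 + 1/8 + 5/72 = 11/48
P(Z=0 | obs) = 5/144 / 11/48 = 5/33
P(Z=1 | obs) = 1/8 / 11/48 = 6/11
P(Z=2 | obs) = 5/72 / 11/48 = 10/33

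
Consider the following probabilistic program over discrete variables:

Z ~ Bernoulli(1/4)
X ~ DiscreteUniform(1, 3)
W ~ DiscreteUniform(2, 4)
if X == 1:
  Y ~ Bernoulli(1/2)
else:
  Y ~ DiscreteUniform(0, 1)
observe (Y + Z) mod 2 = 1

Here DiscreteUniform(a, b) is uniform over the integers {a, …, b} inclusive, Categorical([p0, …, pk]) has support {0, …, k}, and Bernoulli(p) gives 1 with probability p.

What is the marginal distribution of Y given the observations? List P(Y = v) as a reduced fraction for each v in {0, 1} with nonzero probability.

P(Y=0) = 1/4, P(Y=1) = 3/4

Enumerate traces; 18 have nonzero weight after conditioning:
  (Z=0, X=1, W=2, Y=1) weight 1/24
  (Z=0, X=1, W=3, Y=1) weight 1/24
  (Z=0, X=1, W=4, Y=1) weight 1/24
  (Z=0, X=2, W=2, Y=1) weight 1/24
  (Z=0, X=2, W=3, Y=1) weight 1/24
  (Z=0, X=2, W=4, Y=1) weight 1/24
  (Z=0, X=3, W=2, Y=1) weight 1/24
  (Z=0, X=3, W=3, Y=1) weight 1/24
  (Z=1, X=1, W=2, Y=0) weight 1/72
  … 9 more
Group by Y:
  weight(Y=0) = 1/8
  weight(Y=1) = 3/8
Total weight = 1/8 + 3/8 = 1/2
P(Y=0 | obs) = 1/8 / 1/2 = 1/4
P(Y=1 | obs) = 3/8 / 1/2 = 3/4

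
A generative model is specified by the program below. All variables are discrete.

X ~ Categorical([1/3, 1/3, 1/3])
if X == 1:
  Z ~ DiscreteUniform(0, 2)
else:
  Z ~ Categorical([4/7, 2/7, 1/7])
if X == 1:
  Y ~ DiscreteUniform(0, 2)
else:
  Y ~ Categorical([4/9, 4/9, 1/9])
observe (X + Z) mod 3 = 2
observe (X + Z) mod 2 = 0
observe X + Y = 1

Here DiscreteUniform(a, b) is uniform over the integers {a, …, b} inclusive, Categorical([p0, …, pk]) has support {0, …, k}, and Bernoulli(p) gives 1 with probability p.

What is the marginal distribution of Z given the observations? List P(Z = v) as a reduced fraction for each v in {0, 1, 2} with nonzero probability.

P(Z=1) = 7/11, P(Z=2) = 4/11

Enumerate traces; 2 have nonzero weight after conditioning:
  (X=0, Z=2, Y=1) weight 4/189
  (X=1, Z=1, Y=0) weight 1/27
Group by Z:
  weight(Z=1) = 1/27
  weight(Z=2) = 4/189
Total weight = 1/27 + 4/189 = 11/189
P(Z=1 | obs) = 1/27 / 11/189 = 7/11
P(Z=2 | obs) = 4/189 / 11/189 = 4/11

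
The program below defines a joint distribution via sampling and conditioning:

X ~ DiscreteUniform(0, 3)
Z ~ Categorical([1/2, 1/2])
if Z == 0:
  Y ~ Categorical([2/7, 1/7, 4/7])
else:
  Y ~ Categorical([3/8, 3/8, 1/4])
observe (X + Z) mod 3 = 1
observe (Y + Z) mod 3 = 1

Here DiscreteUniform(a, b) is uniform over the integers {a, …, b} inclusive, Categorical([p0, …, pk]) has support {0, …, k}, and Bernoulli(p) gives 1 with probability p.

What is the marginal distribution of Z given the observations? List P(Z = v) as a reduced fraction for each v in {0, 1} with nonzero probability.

Enumerate traces; 3 have nonzero weight after conditioning:
  (X=0, Z=1, Y=0) weight 3/64
  (X=1, Z=0, Y=1) weight 1/56
  (X=3, Z=1, Y=0) weight 3/64
Group by Z:
  weight(Z=0) = 1/56
  weight(Z=1) = 3/32
Total weight = 1/56 + 3/32 = 25/224
P(Z=0 | obs) = 1/56 / 25/224 = 4/25
P(Z=1 | obs) = 3/32 / 25/224 = 21/25

P(Z=0) = 4/25, P(Z=1) = 21/25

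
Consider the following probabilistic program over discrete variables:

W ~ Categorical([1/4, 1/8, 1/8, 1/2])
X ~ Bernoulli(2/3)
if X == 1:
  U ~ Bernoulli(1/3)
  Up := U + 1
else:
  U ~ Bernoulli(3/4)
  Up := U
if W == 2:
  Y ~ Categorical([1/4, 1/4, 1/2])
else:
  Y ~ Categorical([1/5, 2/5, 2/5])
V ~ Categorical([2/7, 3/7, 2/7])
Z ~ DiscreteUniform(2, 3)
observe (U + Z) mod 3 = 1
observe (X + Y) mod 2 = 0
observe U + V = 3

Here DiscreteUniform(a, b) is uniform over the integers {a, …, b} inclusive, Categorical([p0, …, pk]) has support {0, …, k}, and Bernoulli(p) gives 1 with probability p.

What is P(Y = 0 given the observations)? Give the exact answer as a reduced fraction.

Enumerate traces; 12 have nonzero weight after conditioning:
  (W=0, X=0, U=1, Y=0, V=2, Z=3) weight 1/560
  (W=0, X=0, U=1, Y=2, V=2, Z=3) weight 1/280
  (W=0, X=1, U=1, Y=1, V=2, Z=3) weight 1/315
  (W=1, X=0, U=1, Y=0, V=2, Z=3) weight 1/1120
  (W=1, X=0, U=1, Y=2, V=2, Z=3) weight 1/560
  (W=1, X=1, U=1, Y=1, V=2, Z=3) weight 1/630
  (W=2, X=0, U=1, Y=0, V=2, Z=3) weight 1/896
  (W=2, X=0, U=1, Y=2, V=2, Z=3) weight 1/448
  … 4 more
Group by Y:
  weight(Y=0) = 33/4480
  weight(Y=1) = 61/5040
  weight(Y=2) = 33/2240
Total weight = 33/4480 + 61/5040 + 33/2240 = 197/5760
P(Y=0 | obs) = 33/4480 / 197/5760 = 297/1379
P(Y=1 | obs) = 61/5040 / 197/5760 = 488/1379
P(Y=2 | obs) = 33/2240 / 197/5760 = 594/1379

P(Y = 0 | obs) = 297/1379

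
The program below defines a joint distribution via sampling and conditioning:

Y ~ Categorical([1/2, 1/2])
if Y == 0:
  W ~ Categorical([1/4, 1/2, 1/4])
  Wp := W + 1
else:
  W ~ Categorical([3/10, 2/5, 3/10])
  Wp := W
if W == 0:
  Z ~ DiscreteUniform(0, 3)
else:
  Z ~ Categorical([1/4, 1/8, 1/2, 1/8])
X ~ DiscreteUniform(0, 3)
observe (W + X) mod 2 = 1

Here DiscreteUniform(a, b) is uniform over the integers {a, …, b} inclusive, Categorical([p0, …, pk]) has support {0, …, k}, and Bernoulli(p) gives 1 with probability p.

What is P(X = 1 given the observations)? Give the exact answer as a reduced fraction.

Enumerate traces; 48 have nonzero weight after conditioning:
  (Y=0, W=0, Z=0, X=1) weight 1/128
  (Y=0, W=0, Z=0, X=3) weight 1/128
  (Y=0, W=0, Z=1, X=1) weight 1/128
  (Y=0, W=0, Z=1, X=3) weight 1/128
  (Y=0, W=0, Z=2, X=1) weight 1/128
  (Y=0, W=0, Z=2, X=3) weight 1/128
  (Y=0, W=0, Z=3, X=1) weight 1/128
  (Y=0, W=0, Z=3, X=3) weight 1/128
  (Y=0, W=1, Z=0, X=0) weight 1/64
  (Y=0, W=1, Z=0, X=2) weight 1/64
  … 38 more
Group by X:
  weight(X=0) = 9/80
  weight(X=1) = 11/80
  weight(X=2) = 9/80
  weight(X=3) = 11/80
Total weight = 9/80 + 11/80 + 9/80 + 11/80 = 1/2
P(X=0 | obs) = 9/80 / 1/2 = 9/40
P(X=1 | obs) = 11/80 / 1/2 = 11/40
P(X=2 | obs) = 9/80 / 1/2 = 9/40
P(X=3 | obs) = 11/80 / 1/2 = 11/40

P(X = 1 | obs) = 11/40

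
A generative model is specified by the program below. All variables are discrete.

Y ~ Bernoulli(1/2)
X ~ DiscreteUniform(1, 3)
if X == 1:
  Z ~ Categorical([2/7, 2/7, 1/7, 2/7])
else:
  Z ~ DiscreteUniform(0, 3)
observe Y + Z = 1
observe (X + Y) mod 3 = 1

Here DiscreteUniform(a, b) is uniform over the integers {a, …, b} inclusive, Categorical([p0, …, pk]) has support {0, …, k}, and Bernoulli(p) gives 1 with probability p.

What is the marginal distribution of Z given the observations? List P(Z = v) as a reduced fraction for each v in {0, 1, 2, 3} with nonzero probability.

P(Z=0) = 7/15, P(Z=1) = 8/15

Enumerate traces; 2 have nonzero weight after conditioning:
  (Y=0, X=1, Z=1) weight 1/21
  (Y=1, X=3, Z=0) weight 1/24
Group by Z:
  weight(Z=0) = 1/24
  weight(Z=1) = 1/21
Total weight = 1/24 + 1/21 = 5/56
P(Z=0 | obs) = 1/24 / 5/56 = 7/15
P(Z=1 | obs) = 1/21 / 5/56 = 8/15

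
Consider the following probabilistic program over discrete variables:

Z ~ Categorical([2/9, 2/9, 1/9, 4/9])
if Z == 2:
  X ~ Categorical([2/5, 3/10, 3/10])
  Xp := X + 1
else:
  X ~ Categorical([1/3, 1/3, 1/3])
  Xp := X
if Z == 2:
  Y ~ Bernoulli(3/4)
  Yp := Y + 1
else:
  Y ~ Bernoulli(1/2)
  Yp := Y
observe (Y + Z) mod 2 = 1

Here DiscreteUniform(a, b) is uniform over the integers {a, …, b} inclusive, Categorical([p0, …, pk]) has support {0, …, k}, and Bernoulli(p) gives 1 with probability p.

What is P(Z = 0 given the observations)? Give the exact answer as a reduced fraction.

P(Z = 0 | obs) = 4/19

Enumerate traces; 12 have nonzero weight after conditioning:
  (Z=0, X=0, Y=1) weight 1/27
  (Z=0, X=1, Y=1) weight 1/27
  (Z=0, X=2, Y=1) weight 1/27
  (Z=1, X=0, Y=0) weight 1/27
  (Z=1, X=1, Y=0) weight 1/27
  (Z=1, X=2, Y=0) weight 1/27
  (Z=2, X=0, Y=1) weight 1/30
  (Z=2, X=1, Y=1) weight 1/40
  (Z=3, X=0, Y=0) weight 2/27
  … 3 more
Group by Z:
  weight(Z=0) = 1/9
  weight(Z=1) = 1/9
  weight(Z=2) = 1/12
  weight(Z=3) = 2/9
Total weight = 1/9 + 1/9 + 1/12 + 2/9 = 19/36
P(Z=0 | obs) = 1/9 / 19/36 = 4/19
P(Z=1 | obs) = 1/9 / 19/36 = 4/19
P(Z=2 | obs) = 1/12 / 19/36 = 3/19
P(Z=3 | obs) = 2/9 / 19/36 = 8/19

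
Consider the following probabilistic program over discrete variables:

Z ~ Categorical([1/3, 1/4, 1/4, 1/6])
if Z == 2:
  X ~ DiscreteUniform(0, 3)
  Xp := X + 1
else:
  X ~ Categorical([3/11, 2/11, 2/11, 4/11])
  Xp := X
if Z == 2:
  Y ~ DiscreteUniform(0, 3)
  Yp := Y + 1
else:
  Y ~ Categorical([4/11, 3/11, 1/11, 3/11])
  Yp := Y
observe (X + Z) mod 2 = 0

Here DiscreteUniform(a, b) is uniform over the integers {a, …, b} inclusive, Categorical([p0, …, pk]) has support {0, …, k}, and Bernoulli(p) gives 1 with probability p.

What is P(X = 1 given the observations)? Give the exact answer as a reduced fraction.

P(X = 1 | obs) = 20/133

Enumerate traces; 32 have nonzero weight after conditioning:
  (Z=0, X=0, Y=0) weight 4/121
  (Z=0, X=0, Y=1) weight 3/121
  (Z=0, X=0, Y=2) weight 1/121
  (Z=0, X=0, Y=3) weight 3/121
  (Z=0, X=2, Y=0) weight 8/363
  (Z=0, X=2, Y=1) weight 2/121
  (Z=0, X=2, Y=2) weight 2/363
  (Z=0, X=2, Y=3) weight 2/121
  (Z=1, X=1, Y=0) weight 2/121
  (Z=1, X=3, Y=0) weight 4/121
  … 22 more
Group by X:
  weight(X=0) = 27/176
  weight(X=1) = 5/66
  weight(X=2) = 65/528
  weight(X=3) = 5/33
Total weight = 27/176 + 5/66 + 65/528 + 5/33 = 133/264
P(X=0 | obs) = 27/176 / 133/264 = 81/266
P(X=1 | obs) = 5/66 / 133/264 = 20/133
P(X=2 | obs) = 65/528 / 133/264 = 65/266
P(X=3 | obs) = 5/33 / 133/264 = 40/133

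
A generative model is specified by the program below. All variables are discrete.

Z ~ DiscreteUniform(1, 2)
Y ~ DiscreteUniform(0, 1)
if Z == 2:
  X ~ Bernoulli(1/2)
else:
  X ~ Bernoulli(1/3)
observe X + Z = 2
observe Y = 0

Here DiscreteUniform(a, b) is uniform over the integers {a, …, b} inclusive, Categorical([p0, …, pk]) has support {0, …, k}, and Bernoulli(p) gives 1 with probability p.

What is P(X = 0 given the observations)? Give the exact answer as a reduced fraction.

P(X = 0 | obs) = 3/5

Enumerate traces; 2 have nonzero weight after conditioning:
  (Z=1, Y=0, X=1) weight 1/12
  (Z=2, Y=0, X=0) weight 1/8
Group by X:
  weight(X=0) = 1/8
  weight(X=1) = 1/12
Total weight = 1/8 + 1/12 = 5/24
P(X=0 | obs) = 1/8 / 5/24 = 3/5
P(X=1 | obs) = 1/12 / 5/24 = 2/5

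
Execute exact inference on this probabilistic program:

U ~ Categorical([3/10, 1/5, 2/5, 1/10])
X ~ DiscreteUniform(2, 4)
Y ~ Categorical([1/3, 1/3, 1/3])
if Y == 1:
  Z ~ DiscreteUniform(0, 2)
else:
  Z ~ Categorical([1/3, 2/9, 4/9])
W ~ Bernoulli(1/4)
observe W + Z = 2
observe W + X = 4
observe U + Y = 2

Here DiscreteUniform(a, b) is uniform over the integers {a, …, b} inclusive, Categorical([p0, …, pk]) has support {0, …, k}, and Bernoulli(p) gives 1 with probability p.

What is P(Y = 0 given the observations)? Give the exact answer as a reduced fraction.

P(Y = 0 | obs) = 28/61

Enumerate traces; 6 have nonzero weight after conditioning:
  (U=0, X=3, Y=2, Z=1, W=1) weight 1/540
  (U=0, X=4, Y=2, Z=2, W=0) weight 1/90
  (U=1, X=3, Y=1, Z=1, W=1) weight 1/540
  (U=1, X=4, Y=1, Z=2, W=0) weight 1/180
  (U=2, X=3, Y=0, Z=1, W=1) weight 1/405
  (U=2, X=4, Y=0, Z=2, W=0) weight 2/135
Group by Y:
  weight(Y=0) = 7/405
  weight(Y=1) = 1/135
  weight(Y=2) = 7/540
Total weight = 7/405 + 1/135 + 7/540 = 61/1620
P(Y=0 | obs) = 7/405 / 61/1620 = 28/61
P(Y=1 | obs) = 1/135 / 61/1620 = 12/61
P(Y=2 | obs) = 7/540 / 61/1620 = 21/61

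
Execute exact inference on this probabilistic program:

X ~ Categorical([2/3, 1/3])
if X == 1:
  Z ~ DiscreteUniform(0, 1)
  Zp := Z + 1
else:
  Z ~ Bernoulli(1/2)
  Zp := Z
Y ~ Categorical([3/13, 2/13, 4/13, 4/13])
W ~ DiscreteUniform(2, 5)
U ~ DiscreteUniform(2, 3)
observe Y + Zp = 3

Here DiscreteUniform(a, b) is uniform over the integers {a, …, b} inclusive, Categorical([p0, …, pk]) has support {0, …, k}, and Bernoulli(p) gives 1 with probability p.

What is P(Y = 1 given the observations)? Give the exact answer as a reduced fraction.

P(Y = 1 | obs) = 1/11

Enumerate traces; 32 have nonzero weight after conditioning:
  (X=0, Z=0, Y=3, W=2, U=2) weight 1/78
  (X=0, Z=0, Y=3, W=2, U=3) weight 1/78
  (X=0, Z=0, Y=3, W=3, U=2) weight 1/78
  (X=0, Z=0, Y=3, W=3, U=3) weight 1/78
  (X=0, Z=0, Y=3, W=4, U=2) weight 1/78
  (X=0, Z=0, Y=3, W=4, U=3) weight 1/78
  (X=0, Z=0, Y=3, W=5, U=2) weight 1/78
  (X=0, Z=0, Y=3, W=5, U=3) weight 1/78
  (X=0, Z=1, Y=2, W=2, U=2) weight 1/78
  (X=1, Z=1, Y=1, W=2, U=2) weight 1/312
  … 22 more
Group by Y:
  weight(Y=1) = 1/39
  weight(Y=2) = 2/13
  weight(Y=3) = 4/39
Total weight = 1/39 + 2/13 + 4/39 = 11/39
P(Y=1 | obs) = 1/39 / 11/39 = 1/11
P(Y=2 | obs) = 2/13 / 11/39 = 6/11
P(Y=3 | obs) = 4/39 / 11/39 = 4/11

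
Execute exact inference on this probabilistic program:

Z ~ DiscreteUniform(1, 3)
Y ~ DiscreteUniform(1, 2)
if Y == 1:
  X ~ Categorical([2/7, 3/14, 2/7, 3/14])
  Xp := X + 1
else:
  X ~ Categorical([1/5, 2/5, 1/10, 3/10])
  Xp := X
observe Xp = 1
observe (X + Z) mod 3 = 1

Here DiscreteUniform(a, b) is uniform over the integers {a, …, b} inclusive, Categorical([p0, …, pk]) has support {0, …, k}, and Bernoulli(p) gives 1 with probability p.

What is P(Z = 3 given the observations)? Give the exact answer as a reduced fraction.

Enumerate traces; 2 have nonzero weight after conditioning:
  (Z=1, Y=1, X=0) weight 1/21
  (Z=3, Y=2, X=1) weight 1/15
Group by Z:
  weight(Z=1) = 1/21
  weight(Z=3) = 1/15
Total weight = 1/21 + 1/15 = 4/35
P(Z=1 | obs) = 1/21 / 4/35 = 5/12
P(Z=3 | obs) = 1/15 / 4/35 = 7/12

P(Z = 3 | obs) = 7/12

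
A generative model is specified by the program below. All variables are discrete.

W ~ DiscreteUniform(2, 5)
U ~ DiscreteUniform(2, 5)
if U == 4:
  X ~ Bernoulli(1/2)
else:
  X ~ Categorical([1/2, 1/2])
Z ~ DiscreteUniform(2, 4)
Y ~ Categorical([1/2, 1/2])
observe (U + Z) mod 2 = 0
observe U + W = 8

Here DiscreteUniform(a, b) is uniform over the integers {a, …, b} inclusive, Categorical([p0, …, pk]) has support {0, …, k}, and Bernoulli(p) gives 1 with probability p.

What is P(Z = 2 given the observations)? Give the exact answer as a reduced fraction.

P(Z = 2 | obs) = 1/4

Enumerate traces; 16 have nonzero weight after conditioning:
  (W=3, U=5, X=0, Z=3, Y=0) weight 1/192
  (W=3, U=5, X=0, Z=3, Y=1) weight 1/192
  (W=3, U=5, X=1, Z=3, Y=0) weight 1/192
  (W=3, U=5, X=1, Z=3, Y=1) weight 1/192
  (W=4, U=4, X=0, Z=2, Y=0) weight 1/192
  (W=4, U=4, X=0, Z=2, Y=1) weight 1/192
  (W=4, U=4, X=0, Z=4, Y=0) weight 1/192
  (W=4, U=4, X=0, Z=4, Y=1) weight 1/192
  … 8 more
Group by Z:
  weight(Z=2) = 1/48
  weight(Z=3) = 1/24
  weight(Z=4) = 1/48
Total weight = 1/48 + 1/24 + 1/48 = 1/12
P(Z=2 | obs) = 1/48 / 1/12 = 1/4
P(Z=3 | obs) = 1/24 / 1/12 = 1/2
P(Z=4 | obs) = 1/48 / 1/12 = 1/4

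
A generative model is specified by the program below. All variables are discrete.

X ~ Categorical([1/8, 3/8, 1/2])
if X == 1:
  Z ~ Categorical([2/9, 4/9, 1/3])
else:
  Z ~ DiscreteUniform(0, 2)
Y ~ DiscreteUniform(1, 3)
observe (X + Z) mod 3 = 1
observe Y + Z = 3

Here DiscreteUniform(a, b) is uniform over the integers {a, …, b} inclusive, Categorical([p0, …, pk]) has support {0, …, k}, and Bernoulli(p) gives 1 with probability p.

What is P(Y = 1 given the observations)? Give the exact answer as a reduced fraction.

Enumerate traces; 3 have nonzero weight after conditioning:
  (X=0, Z=1, Y=2) weight 1/72
  (X=1, Z=0, Y=3) weight 1/36
  (X=2, Z=2, Y=1) weight 1/18
Group by Y:
  weight(Y=1) = 1/18
  weight(Y=2) = 1/72
  weight(Y=3) = 1/36
Total weight = 1/18 + 1/72 + 1/36 = 7/72
P(Y=1 | obs) = 1/18 / 7/72 = 4/7
P(Y=2 | obs) = 1/72 / 7/72 = 1/7
P(Y=3 | obs) = 1/36 / 7/72 = 2/7

P(Y = 1 | obs) = 4/7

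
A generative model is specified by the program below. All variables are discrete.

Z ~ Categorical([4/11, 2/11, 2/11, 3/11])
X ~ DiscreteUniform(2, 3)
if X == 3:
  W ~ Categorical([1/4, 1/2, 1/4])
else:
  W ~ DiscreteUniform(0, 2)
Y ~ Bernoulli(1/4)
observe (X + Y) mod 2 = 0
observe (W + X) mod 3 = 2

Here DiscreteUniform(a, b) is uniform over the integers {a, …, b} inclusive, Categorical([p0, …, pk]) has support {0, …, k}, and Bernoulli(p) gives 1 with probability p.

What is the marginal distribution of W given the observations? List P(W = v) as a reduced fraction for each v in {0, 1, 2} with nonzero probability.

P(W=0) = 4/5, P(W=2) = 1/5

Enumerate traces; 8 have nonzero weight after conditioning:
  (Z=0, X=2, W=0, Y=0) weight 1/22
  (Z=0, X=3, W=2, Y=1) weight 1/88
  (Z=1, X=2, W=0, Y=0) weight 1/44
  (Z=1, X=3, W=2, Y=1) weight 1/176
  (Z=2, X=2, W=0, Y=0) weight 1/44
  (Z=2, X=3, W=2, Y=1) weight 1/176
  (Z=3, X=2, W=0, Y=0) weight 3/88
  (Z=3, X=3, W=2, Y=1) weight 3/352
Group by W:
  weight(W=0) = 1/8
  weight(W=2) = 1/32
Total weight = 1/8 + 1/32 = 5/32
P(W=0 | obs) = 1/8 / 5/32 = 4/5
P(W=2 | obs) = 1/32 / 5/32 = 1/5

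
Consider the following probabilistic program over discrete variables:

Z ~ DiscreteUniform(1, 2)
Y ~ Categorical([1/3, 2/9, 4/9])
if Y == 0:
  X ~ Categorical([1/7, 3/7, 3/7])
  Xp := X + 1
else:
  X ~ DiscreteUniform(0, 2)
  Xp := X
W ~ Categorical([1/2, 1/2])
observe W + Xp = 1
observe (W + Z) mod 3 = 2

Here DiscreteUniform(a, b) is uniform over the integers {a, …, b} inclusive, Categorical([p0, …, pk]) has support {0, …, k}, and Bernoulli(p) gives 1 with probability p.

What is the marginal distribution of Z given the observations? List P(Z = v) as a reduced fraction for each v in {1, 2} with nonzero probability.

Enumerate traces; 5 have nonzero weight after conditioning:
  (Z=1, Y=1, X=0, W=1) weight 1/54
  (Z=1, Y=2, X=0, W=1) weight 1/27
  (Z=2, Y=0, X=0, W=0) weight 1/84
  (Z=2, Y=1, X=1, W=0) weight 1/54
  (Z=2, Y=2, X=1, W=0) weight 1/27
Group by Z:
  weight(Z=1) = 1/18
  weight(Z=2) = 17/252
Total weight = 1/18 + 17/252 = 31/252
P(Z=1 | obs) = 1/18 / 31/252 = 14/31
P(Z=2 | obs) = 17/252 / 31/252 = 17/31

P(Z=1) = 14/31, P(Z=2) = 17/31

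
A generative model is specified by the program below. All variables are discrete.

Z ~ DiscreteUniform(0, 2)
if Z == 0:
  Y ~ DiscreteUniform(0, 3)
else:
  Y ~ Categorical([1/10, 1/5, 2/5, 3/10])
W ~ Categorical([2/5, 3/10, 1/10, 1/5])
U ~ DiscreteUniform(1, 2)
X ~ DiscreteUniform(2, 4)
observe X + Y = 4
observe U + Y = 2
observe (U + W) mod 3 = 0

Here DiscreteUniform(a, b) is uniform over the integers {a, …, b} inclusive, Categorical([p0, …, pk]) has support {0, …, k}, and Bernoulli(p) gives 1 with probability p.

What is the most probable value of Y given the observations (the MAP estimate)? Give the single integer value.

argmax_v P(Y = v | obs) = 0

Enumerate traces; 6 have nonzero weight after conditioning:
  (Z=0, Y=0, W=1, U=2, X=4) weight 1/240
  (Z=0, Y=1, W=2, U=1, X=3) weight 1/720
  (Z=1, Y=0, W=1, U=2, X=4) weight 1/600
  (Z=1, Y=1, W=2, U=1, X=3) weight 1/900
  (Z=2, Y=0, W=1, U=2, X=4) weight 1/600
  (Z=2, Y=1, W=2, U=1, X=3) weight 1/900
Group by Y:
  weight(Y=0) = 3/400
  weight(Y=1) = 13/3600
Total weight = 3/400 + 13/3600 = 1/90
P(Y=0 | obs) = 3/400 / 1/90 = 27/40
P(Y=1 | obs) = 13/3600 / 1/90 = 13/40
argmax = 0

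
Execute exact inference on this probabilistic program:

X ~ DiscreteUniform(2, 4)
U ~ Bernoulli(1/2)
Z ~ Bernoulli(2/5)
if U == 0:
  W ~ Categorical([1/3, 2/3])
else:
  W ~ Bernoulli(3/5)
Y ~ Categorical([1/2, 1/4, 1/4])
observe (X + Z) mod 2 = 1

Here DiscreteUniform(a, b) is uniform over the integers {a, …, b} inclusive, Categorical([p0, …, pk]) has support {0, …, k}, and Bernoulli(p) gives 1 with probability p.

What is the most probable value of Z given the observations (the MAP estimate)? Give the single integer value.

Enumerate traces; 36 have nonzero weight after conditioning:
  (X=2, U=0, Z=1, W=0, Y=0) weight 1/90
  (X=2, U=0, Z=1, W=0, Y=1) weight 1/180
  (X=2, U=0, Z=1, W=0, Y=2) weight 1/180
  (X=2, U=0, Z=1, W=1, Y=0) weight 1/45
  (X=2, U=0, Z=1, W=1, Y=1) weight 1/90
  (X=2, U=0, Z=1, W=1, Y=2) weight 1/90
  (X=2, U=1, Z=1, W=0, Y=0) weight 1/75
  (X=2, U=1, Z=1, W=0, Y=1) weight 1/150
  (X=3, U=0, Z=0, W=0, Y=0) weight 1/60
  … 27 more
Group by Z:
  weight(Z=0) = 1/5
  weight(Z=1) = 4/15
Total weight = 1/5 + 4/15 = 7/15
P(Z=0 | obs) = 1/5 / 7/15 = 3/7
P(Z=1 | obs) = 4/15 / 7/15 = 4/7
argmax = 1

argmax_v P(Z = v | obs) = 1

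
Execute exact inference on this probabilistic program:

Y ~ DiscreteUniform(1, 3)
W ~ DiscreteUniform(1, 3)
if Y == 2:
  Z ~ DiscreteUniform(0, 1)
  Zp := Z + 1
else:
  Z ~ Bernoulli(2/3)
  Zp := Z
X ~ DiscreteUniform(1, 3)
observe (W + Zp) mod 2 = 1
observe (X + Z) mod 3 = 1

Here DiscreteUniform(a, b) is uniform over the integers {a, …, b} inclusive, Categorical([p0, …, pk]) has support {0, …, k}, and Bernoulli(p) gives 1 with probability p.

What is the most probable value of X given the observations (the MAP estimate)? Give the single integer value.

argmax_v P(X = v | obs) = 3

Enumerate traces; 9 have nonzero weight after conditioning:
  (Y=1, W=1, Z=0, X=1) weight 1/81
  (Y=1, W=2, Z=1, X=3) weight 2/81
  (Y=1, W=3, Z=0, X=1) weight 1/81
  (Y=2, W=1, Z=1, X=3) weight 1/54
  (Y=2, W=2, Z=0, X=1) weight 1/54
  (Y=2, W=3, Z=1, X=3) weight 1/54
  (Y=3, W=1, Z=0, X=1) weight 1/81
  (Y=3, W=2, Z=1, X=3) weight 2/81
  … 1 more
Group by X:
  weight(X=1) = 11/162
  weight(X=3) = 7/81
Total weight = 11/162 + 7/81 = 25/162
P(X=1 | obs) = 11/162 / 25/162 = 11/25
P(X=3 | obs) = 7/81 / 25/162 = 14/25
argmax = 3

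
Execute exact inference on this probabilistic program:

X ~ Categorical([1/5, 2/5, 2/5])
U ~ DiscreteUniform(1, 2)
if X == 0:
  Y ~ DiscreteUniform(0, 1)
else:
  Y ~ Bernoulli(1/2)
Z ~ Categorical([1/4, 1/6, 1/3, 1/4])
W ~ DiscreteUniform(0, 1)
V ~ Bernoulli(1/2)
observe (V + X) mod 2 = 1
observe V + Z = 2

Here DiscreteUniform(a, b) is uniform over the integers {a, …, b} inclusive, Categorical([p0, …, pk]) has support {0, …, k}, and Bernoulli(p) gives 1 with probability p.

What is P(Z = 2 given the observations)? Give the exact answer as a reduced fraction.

Enumerate traces; 24 have nonzero weight after conditioning:
  (X=0, U=1, Y=0, Z=1, W=0, V=1) weight 1/480
  (X=0, U=1, Y=0, Z=1, W=1, V=1) weight 1/480
  (X=0, U=1, Y=1, Z=1, W=0, V=1) weight 1/480
  (X=0, U=1, Y=1, Z=1, W=1, V=1) weight 1/480
  (X=0, U=2, Y=0, Z=1, W=0, V=1) weight 1/480
  (X=0, U=2, Y=0, Z=1, W=1, V=1) weight 1/480
  (X=0, U=2, Y=1, Z=1, W=0, V=1) weight 1/480
  (X=0, U=2, Y=1, Z=1, W=1, V=1) weight 1/480
  (X=1, U=1, Y=0, Z=2, W=0, V=0) weight 1/120
  … 15 more
Group by Z:
  weight(Z=1) = 1/20
  weight(Z=2) = 1/15
Total weight = 1/20 + 1/15 = 7/60
P(Z=1 | obs) = 1/20 / 7/60 = 3/7
P(Z=2 | obs) = 1/15 / 7/60 = 4/7

P(Z = 2 | obs) = 4/7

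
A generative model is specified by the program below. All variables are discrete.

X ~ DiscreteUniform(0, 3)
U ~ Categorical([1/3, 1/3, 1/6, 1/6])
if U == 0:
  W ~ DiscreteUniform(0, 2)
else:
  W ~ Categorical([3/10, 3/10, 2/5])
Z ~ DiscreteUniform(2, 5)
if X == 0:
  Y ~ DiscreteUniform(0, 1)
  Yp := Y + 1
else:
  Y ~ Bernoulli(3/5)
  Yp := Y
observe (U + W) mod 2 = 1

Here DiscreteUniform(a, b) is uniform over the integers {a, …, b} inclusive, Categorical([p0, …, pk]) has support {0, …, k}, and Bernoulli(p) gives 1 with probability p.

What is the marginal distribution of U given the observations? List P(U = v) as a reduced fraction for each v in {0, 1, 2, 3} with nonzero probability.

Enumerate traces; 192 have nonzero weight after conditioning:
  (X=0, U=0, W=1, Z=2, Y=0) weight 1/288
  (X=0, U=0, W=1, Z=2, Y=1) weight 1/288
  (X=0, U=0, W=1, Z=3, Y=0) weight 1/288
  (X=0, U=0, W=1, Z=3, Y=1) weight 1/288
  (X=0, U=0, W=1, Z=4, Y=0) weight 1/288
  (X=0, U=0, W=1, Z=4, Y=1) weight 1/288
  (X=0, U=0, W=1, Z=5, Y=0) weight 1/288
  (X=0, U=0, W=1, Z=5, Y=1) weight 1/288
  (X=0, U=1, W=0, Z=2, Y=0) weight 1/320
  (X=0, U=2, W=1, Z=2, Y=0) weight 1/640
  … 182 more
Group by U:
  weight(U=0) = 1/9
  weight(U=1) = 7/30
  weight(U=2) = 1/20
  weight(U=3) = 7/60
Total weight = 1/9 + 7/30 + 1/20 + 7/60 = 23/45
P(U=0 | obs) = 1/9 / 23/45 = 5/23
P(U=1 | obs) = 7/30 / 23/45 = 21/46
P(U=2 | obs) = 1/20 / 23/45 = 9/92
P(U=3 | obs) = 7/60 / 23/45 = 21/92

P(U=0) = 5/23, P(U=1) = 21/46, P(U=2) = 9/92, P(U=3) = 21/92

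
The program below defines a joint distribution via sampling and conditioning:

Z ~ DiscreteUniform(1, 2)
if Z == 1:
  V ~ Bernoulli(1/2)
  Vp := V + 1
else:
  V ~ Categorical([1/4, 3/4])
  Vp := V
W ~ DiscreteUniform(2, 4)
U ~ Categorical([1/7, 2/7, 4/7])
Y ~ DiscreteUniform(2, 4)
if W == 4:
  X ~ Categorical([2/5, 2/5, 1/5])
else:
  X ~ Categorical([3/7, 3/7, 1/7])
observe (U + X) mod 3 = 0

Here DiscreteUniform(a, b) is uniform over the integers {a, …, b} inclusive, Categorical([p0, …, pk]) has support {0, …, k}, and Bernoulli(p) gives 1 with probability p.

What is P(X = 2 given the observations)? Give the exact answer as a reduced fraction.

P(X = 2 | obs) = 17/127

Enumerate traces; 108 have nonzero weight after conditioning:
  (Z=1, V=0, W=2, U=0, Y=2, X=0) weight 1/588
  (Z=1, V=0, W=2, U=0, Y=3, X=0) weight 1/588
  (Z=1, V=0, W=2, U=0, Y=4, X=0) weight 1/588
  (Z=1, V=0, W=2, U=1, Y=2, X=2) weight 1/882
  (Z=1, V=0, W=2, U=1, Y=3, X=2) weight 1/882
  (Z=1, V=0, W=2, U=1, Y=4, X=2) weight 1/882
  (Z=1, V=0, W=2, U=2, Y=2, X=1) weight 1/147
  (Z=1, V=0, W=2, U=2, Y=3, X=1) weight 1/147
  … 100 more
Group by X:
  weight(X=0) = 44/735
  weight(X=1) = 176/735
  weight(X=2) = 34/735
Total weight = 44/735 + 176/735 + 34/735 = 254/735
P(X=0 | obs) = 44/735 / 254/735 = 22/127
P(X=1 | obs) = 176/735 / 254/735 = 88/127
P(X=2 | obs) = 34/735 / 254/735 = 17/127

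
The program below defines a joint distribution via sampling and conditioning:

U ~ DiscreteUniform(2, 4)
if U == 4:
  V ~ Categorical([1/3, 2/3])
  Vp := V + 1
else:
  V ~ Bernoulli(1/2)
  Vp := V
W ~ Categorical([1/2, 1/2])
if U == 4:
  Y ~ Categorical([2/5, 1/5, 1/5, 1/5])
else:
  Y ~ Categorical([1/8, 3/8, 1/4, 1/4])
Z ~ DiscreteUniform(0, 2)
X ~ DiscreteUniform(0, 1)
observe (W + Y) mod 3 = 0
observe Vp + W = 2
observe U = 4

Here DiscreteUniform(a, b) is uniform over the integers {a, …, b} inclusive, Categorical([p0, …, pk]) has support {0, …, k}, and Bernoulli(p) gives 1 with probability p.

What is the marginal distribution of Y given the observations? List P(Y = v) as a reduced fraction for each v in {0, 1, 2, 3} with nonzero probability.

P(Y=0) = 4/7, P(Y=2) = 1/7, P(Y=3) = 2/7

Enumerate traces; 18 have nonzero weight after conditioning:
  (U=4, V=0, W=1, Y=2, Z=0, X=0) weight 1/540
  (U=4, V=0, W=1, Y=2, Z=0, X=1) weight 1/540
  (U=4, V=0, W=1, Y=2, Z=1, X=0) weight 1/540
  (U=4, V=0, W=1, Y=2, Z=1, X=1) weight 1/540
  (U=4, V=0, W=1, Y=2, Z=2, X=0) weight 1/540
  (U=4, V=0, W=1, Y=2, Z=2, X=1) weight 1/540
  (U=4, V=1, W=0, Y=0, Z=0, X=0) weight 1/135
  (U=4, V=1, W=0, Y=0, Z=0, X=1) weight 1/135
  (U=4, V=1, W=0, Y=3, Z=0, X=0) weight 1/270
  … 9 more
Group by Y:
  weight(Y=0) = 2/45
  weight(Y=2) = 1/90
  weight(Y=3) = 1/45
Total weight = 2/45 + 1/90 + 1/45 = 7/90
P(Y=0 | obs) = 2/45 / 7/90 = 4/7
P(Y=2 | obs) = 1/90 / 7/90 = 1/7
P(Y=3 | obs) = 1/45 / 7/90 = 2/7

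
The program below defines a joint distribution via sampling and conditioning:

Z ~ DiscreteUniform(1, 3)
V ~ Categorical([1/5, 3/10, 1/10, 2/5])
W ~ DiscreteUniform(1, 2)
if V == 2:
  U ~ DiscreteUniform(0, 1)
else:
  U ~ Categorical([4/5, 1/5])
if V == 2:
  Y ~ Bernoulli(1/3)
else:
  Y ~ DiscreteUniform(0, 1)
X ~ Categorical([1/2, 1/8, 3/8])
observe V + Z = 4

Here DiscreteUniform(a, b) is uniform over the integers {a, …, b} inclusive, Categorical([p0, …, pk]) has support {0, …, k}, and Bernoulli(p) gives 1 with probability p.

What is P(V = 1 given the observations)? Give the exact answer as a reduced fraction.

Enumerate traces; 72 have nonzero weight after conditioning:
  (Z=1, V=3, W=1, U=0, Y=0, X=0) weight 1/75
  (Z=1, V=3, W=1, U=0, Y=0, X=1) weight 1/300
  (Z=1, V=3, W=1, U=0, Y=0, X=2) weight 1/100
  (Z=1, V=3, W=1, U=0, Y=1, X=0) weight 1/75
  (Z=1, V=3, W=1, U=0, Y=1, X=1) weight 1/300
  (Z=1, V=3, W=1, U=0, Y=1, X=2) weight 1/100
  (Z=1, V=3, W=1, U=1, Y=0, X=0) weight 1/300
  (Z=1, V=3, W=1, U=1, Y=0, X=1) weight 1/1200
  (Z=2, V=2, W=1, U=0, Y=0, X=0) weight 1/360
  (Z=3, V=1, W=1, U=0, Y=0, X=0) weight 1/100
  … 62 more
Group by V:
  weight(V=1) = 1/10
  weight(V=2) = 1/30
  weight(V=3) = 2/15
Total weight = 1/10 + 1/30 + 2/15 = 4/15
P(V=1 | obs) = 1/10 / 4/15 = 3/8
P(V=2 | obs) = 1/30 / 4/15 = 1/8
P(V=3 | obs) = 2/15 / 4/15 = 1/2

P(V = 1 | obs) = 3/8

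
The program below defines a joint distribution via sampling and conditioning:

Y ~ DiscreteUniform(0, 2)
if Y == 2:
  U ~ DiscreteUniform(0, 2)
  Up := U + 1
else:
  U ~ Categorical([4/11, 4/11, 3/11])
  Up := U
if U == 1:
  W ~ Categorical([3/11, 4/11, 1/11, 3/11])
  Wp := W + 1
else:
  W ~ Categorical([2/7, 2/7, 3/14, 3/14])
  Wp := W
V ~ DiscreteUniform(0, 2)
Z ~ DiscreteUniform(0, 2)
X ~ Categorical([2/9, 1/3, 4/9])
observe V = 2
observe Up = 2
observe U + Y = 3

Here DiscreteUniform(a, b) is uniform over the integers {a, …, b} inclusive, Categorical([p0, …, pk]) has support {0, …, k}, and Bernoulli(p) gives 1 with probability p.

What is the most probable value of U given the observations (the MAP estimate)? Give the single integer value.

argmax_v P(U = v | obs) = 1

Enumerate traces; 72 have nonzero weight after conditioning:
  (Y=1, U=2, W=0, V=2, Z=0, X=0) weight 4/6237
  (Y=1, U=2, W=0, V=2, Z=0, X=1) weight 2/2079
  (Y=1, U=2, W=0, V=2, Z=0, X=2) weight 8/6237
  (Y=1, U=2, W=0, V=2, Z=1, X=0) weight 4/6237
  (Y=1, U=2, W=0, V=2, Z=1, X=1) weight 2/2079
  (Y=1, U=2, W=0, V=2, Z=1, X=2) weight 8/6237
  (Y=1, U=2, W=0, V=2, Z=2, X=0) weight 4/6237
  (Y=1, U=2, W=0, V=2, Z=2, X=1) weight 2/2079
  (Y=2, U=1, W=0, V=2, Z=0, X=0) weight 2/2673
  … 63 more
Group by U:
  weight(U=1) = 1/27
  weight(U=2) = 1/33
Total weight = 1/27 + 1/33 = 20/297
P(U=1 | obs) = 1/27 / 20/297 = 11/20
P(U=2 | obs) = 1/33 / 20/297 = 9/20
argmax = 1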